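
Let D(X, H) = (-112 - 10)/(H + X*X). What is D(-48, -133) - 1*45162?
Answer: -98046824/2171 ≈ -45162.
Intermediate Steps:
D(X, H) = -122/(H + X²)
D(-48, -133) - 1*45162 = -122/(-133 + (-48)²) - 1*45162 = -122/(-133 + 2304) - 45162 = -122/2171 - 45162 = -98046824/2171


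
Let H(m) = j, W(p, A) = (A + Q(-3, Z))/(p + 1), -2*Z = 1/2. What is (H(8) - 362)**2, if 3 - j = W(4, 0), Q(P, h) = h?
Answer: 51538041/400 ≈ 1.2885e+5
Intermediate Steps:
Z = -1/4 (Z = -1/2/2 = -1/2*1/2 = -1/4 ≈ -0.25000)
W(p, A) = (-1/4 + A)/(1 + p) (W(p, A) = (A - 1/4)/(p + 1) = (-1/4 + A)/(1 + p))
j = 61/20 (j = 3 - (-1/4 + 0)/(1 + 4) = 3 - (-1)/(5*4) = 3 - 1*(-1/20) = 3 + 1/20 = 61/20 ≈ 3.0500)
H(m) = 61/20
(H(8) - 362)**2 = (61/20 - 362)**2 = (-7179/20)**2 = 51538041/400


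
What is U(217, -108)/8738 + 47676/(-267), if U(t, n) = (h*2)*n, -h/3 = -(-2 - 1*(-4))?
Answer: -69489820/388841 ≈ -178.71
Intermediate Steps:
h = 6 (h = -(-3)*(-2 - 1*(-4)) = -(-3)*(-2 + 4) = -(-3)*2 = -3*(-2) = 6)
U(t, n) = 12*n (U(t, n) = (6*2)*n = 12*n)
U(217, -108)/8738 + 47676/(-267) = (12*(-108))/8738 + 47676/(-267) = -1296*1/8738 + 47676*(-1/267) = -648/4369 - 15892/89 = -69489820/388841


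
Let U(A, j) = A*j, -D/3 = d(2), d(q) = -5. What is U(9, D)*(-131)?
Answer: -17685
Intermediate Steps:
D = 15 (D = -3*(-5) = 15)
U(9, D)*(-131) = (9*15)*(-131) = 135*(-131) = -17685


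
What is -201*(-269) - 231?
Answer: 53838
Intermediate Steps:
-201*(-269) - 231 = 54069 - 231 = 53838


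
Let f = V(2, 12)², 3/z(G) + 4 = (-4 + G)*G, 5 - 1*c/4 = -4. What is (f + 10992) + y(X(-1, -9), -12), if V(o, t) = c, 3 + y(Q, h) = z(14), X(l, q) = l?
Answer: 1670763/136 ≈ 12285.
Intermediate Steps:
c = 36 (c = 20 - 4*(-4) = 20 + 16 = 36)
z(G) = 3/(-4 + G*(-4 + G)) (z(G) = 3/(-4 + (-4 + G)*G) = 3/(-4 + G*(-4 + G)))
y(Q, h) = -405/136 (y(Q, h) = -3 + 3/(-4 + 14² - 4*14) = -3 + 3/(-4 + 196 - 56) = -3 + 3/136 = -405/136)
V(o, t) = 36
f = 1296 (f = 36² = 1296)
(f + 10992) + y(X(-1, -9), -12) = (1296 + 10992) - 405/136 = 12288 - 405/136 = 1670763/136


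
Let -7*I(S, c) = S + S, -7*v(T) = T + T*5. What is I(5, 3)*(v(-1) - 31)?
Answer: 2110/49 ≈ 43.061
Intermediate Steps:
v(T) = -6*T/7 (v(T) = -(T + T*5)/7 = -(T + 5*T)/7 = -6*T/7)
I(S, c) = -2*S/7 (I(S, c) = -(S + S)/7 = -2*S/7)
I(5, 3)*(v(-1) - 31) = (-2/7*5)*(-6/7*(-1) - 31) = -10*(6/7 - 31)/7 = -10/7*(-211/7) = 2110/49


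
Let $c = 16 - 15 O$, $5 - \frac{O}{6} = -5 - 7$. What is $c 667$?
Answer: $-1009838$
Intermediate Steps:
$O = 102$ ($O = 30 - 6 \left(-5 - 7\right) = 30 - -72 = 30 + 72 = 102$)
$c = -1514$ ($c = 16 - 1530 = -1514$)
$c 667 = \left(-1514\right) 667 = -1009838$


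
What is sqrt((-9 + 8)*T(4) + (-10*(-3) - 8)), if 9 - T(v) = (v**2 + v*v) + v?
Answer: 7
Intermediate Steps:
T(v) = 9 - v - 2*v**2 (T(v) = 9 - ((v**2 + v*v) + v) = 9 - ((v**2 + v**2) + v) = 9 - (2*v**2 + v) = 9 - (v + 2*v**2) = 9 + (-v - 2*v**2) = 9 - v - 2*v**2)
sqrt((-9 + 8)*T(4) + (-10*(-3) - 8)) = sqrt((-9 + 8)*(9 - 1*4 - 2*4**2) + (-10*(-3) - 8)) = sqrt(-(9 - 4 - 2*16) + (30 - 8)) = sqrt(-(9 - 4 - 32) + 22) = sqrt(-1*(-27) + 22) = sqrt(27 + 22) = sqrt(49) = 7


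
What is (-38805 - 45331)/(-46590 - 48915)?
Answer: 84136/95505 ≈ 0.88096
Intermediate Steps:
(-38805 - 45331)/(-46590 - 48915) = -84136/(-95505) = -84136*(-1/95505) = 84136/95505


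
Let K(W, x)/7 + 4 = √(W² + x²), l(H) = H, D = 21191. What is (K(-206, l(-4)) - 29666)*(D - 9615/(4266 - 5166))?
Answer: -6295627849/10 + 8904707*√10613/30 ≈ -5.9898e+8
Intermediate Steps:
K(W, x) = -28 + 7*√(W² + x²)
(K(-206, l(-4)) - 29666)*(D - 9615/(4266 - 5166)) = ((-28 + 7*√((-206)² + (-4)²)) - 29666)*(21191 - 9615/(4266 - 5166)) = ((-28 + 7*√(42436 + 16)) - 29666)*(21191 - 9615/(-900)) = ((-28 + 7*√42452) - 29666)*(21191 - 9615*(-1/900)) = ((-28 + 7*(2*√10613)) - 29666)*(21191 + 641/60) = ((-28 + 14*√10613) - 29666)*(1272101/60) = (-29694 + 14*√10613)*(1272101/60) = -6295627849/10 + 8904707*√10613/30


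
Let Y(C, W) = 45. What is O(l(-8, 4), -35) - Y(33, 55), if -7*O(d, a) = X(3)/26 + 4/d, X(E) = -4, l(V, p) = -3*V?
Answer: -24571/546 ≈ -45.002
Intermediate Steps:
O(d, a) = 2/91 - 4/(7*d) (O(d, a) = -(-4/26 + 4/d)/7 = -(-4*1/26 + 4/d)/7 = -(-2/13 + 4/d)/7 = 2/91 - 4/(7*d))
O(l(-8, 4), -35) - Y(33, 55) = 2*(-26 - 3*(-8))/(91*((-3*(-8)))) - 1*45 = (2/91)*(-26 + 24)/24 - 45 = (2/91)*(1/24)*(-2) - 45 = -1/546 - 45 = -24571/546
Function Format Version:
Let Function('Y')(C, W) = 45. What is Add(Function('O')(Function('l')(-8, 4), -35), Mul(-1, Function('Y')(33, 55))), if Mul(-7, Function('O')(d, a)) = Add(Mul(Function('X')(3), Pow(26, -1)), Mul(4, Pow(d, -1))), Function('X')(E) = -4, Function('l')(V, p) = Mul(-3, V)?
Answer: Rational(-24571, 546) ≈ -45.002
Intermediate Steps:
Function('O')(d, a) = Add(Rational(2, 91), Mul(Rational(-4, 7), Pow(d, -1))) (Function('O')(d, a) = Mul(Rational(-1, 7), Add(Mul(-4, Pow(26, -1)), Mul(4, Pow(d, -1)))) = Mul(Rational(-1, 7), Add(Mul(-4, Rational(1, 26)), Mul(4, Pow(d, -1)))) = Mul(Rational(-1, 7), Add(Rational(-2, 13), Mul(4, Pow(d, -1)))) = Add(Rational(2, 91), Mul(Rational(-4, 7), Pow(d, -1))))
Add(Function('O')(Function('l')(-8, 4), -35), Mul(-1, Function('Y')(33, 55))) = Add(Mul(Rational(2, 91), Pow(Mul(-3, -8), -1), Add(-26, Mul(-3, -8))), Mul(-1, 45)) = Add(Mul(Rational(2, 91), Pow(24, -1), Add(-26, 24)), -45) = Add(Mul(Rational(2, 91), Rational(1, 24), -2), -45) = Add(Rational(-1, 546), -45) = Rational(-24571, 546)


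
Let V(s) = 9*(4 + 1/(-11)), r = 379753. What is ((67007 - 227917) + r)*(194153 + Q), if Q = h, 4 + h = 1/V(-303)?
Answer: 16442916305182/387 ≈ 4.2488e+10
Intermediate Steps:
V(s) = 387/11 (V(s) = 9*(4 - 1/11) = 9*(43/11) = 387/11)
h = -1537/387 (h = -4 + 1/(387/11) = -4 + 11/387 = -1537/387 ≈ -3.9716)
Q = -1537/387 ≈ -3.9716
((67007 - 227917) + r)*(194153 + Q) = ((67007 - 227917) + 379753)*(194153 - 1537/387) = (-160910 + 379753)*(75135674/387) = 218843*(75135674/387) = 16442916305182/387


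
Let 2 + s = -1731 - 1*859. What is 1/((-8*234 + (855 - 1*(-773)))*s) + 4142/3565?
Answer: 2619603181/2254677120 ≈ 1.1619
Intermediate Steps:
s = -2592 (s = -2 + (-1731 - 1*859) = -2 + (-1731 - 859) = -2 - 2590 = -2592)
1/((-8*234 + (855 - 1*(-773)))*s) + 4142/3565 = 1/((-8*234 + (855 - 1*(-773)))*(-2592)) + 4142/3565 = -1/2592/(-1872 + (855 + 773)) + 4142*(1/3565) = -1/2592/(-1872 + 1628) + 4142/3565 = -1/2592/(-244) + 4142/3565 = -1/244*(-1/2592) + 4142/3565 = 1/632448 + 4142/3565 = 2619603181/2254677120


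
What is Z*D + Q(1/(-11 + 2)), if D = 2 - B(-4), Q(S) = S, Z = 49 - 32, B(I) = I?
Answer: 917/9 ≈ 101.89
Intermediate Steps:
Z = 17
D = 6 (D = 2 - 1*(-4) = 2 + 4 = 6)
Z*D + Q(1/(-11 + 2)) = 17*6 + 1/(-11 + 2) = 102 + 1/(-9) = 102 - ⅑ = 917/9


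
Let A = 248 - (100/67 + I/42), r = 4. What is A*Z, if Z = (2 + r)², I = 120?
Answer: 4113792/469 ≈ 8771.4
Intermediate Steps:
Z = 36 (Z = (2 + 4)² = 6² = 36)
A = 114272/469 (A = 248 - (100/67 + 120/42) = 248 - (100*(1/67) + 120*(1/42)) = 248 - (100/67 + 20/7) = 248 - 1*2040/469 = 248 - 2040/469 = 114272/469 ≈ 243.65)
A*Z = (114272/469)*36 = 4113792/469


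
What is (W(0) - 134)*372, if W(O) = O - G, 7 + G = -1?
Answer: -46872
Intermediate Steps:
G = -8 (G = -7 - 1 = -8)
W(O) = 8 + O (W(O) = O - 1*(-8) = O + 8 = 8 + O)
(W(0) - 134)*372 = ((8 + 0) - 134)*372 = (8 - 134)*372 = -126*372 = -46872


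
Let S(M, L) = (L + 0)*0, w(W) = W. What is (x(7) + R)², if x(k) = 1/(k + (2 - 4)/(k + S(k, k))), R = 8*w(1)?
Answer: 146689/2209 ≈ 66.405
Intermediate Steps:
S(M, L) = 0 (S(M, L) = L*0 = 0)
R = 8 (R = 8*1 = 8)
x(k) = 1/(k - 2/k) (x(k) = 1/(k + (2 - 4)/(k + 0)) = 1/(k - 2/k))
(x(7) + R)² = (7/(-2 + 7²) + 8)² = (7/(-2 + 49) + 8)² = (7/47 + 8)² = (383/47)² = 146689/2209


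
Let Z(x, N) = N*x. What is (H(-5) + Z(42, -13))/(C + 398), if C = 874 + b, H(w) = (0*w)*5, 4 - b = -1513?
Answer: -546/2789 ≈ -0.19577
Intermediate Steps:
b = 1517 (b = 4 - 1*(-1513) = 4 + 1513 = 1517)
H(w) = 0 (H(w) = 0*5 = 0)
C = 2391 (C = 874 + 1517 = 2391)
(H(-5) + Z(42, -13))/(C + 398) = (0 - 13*42)/(2391 + 398) = (0 - 546)/2789 = -546*1/2789 = -546/2789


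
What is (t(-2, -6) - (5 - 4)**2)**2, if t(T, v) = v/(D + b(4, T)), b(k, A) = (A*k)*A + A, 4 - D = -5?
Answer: 841/529 ≈ 1.5898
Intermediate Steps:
D = 9 (D = 4 - 1*(-5) = 4 + 5 = 9)
b(k, A) = A + k*A**2 (b(k, A) = k*A**2 + A = A + k*A**2)
t(T, v) = v/(9 + T*(1 + 4*T)) (t(T, v) = v/(9 + T*(1 + T*4)) = v/(9 + T*(1 + 4*T)))
(t(-2, -6) - (5 - 4)**2)**2 = (-6/(9 - 2*(1 + 4*(-2))) - (5 - 4)**2)**2 = (-6/(9 - 2*(1 - 8)) - 1*1**2)**2 = (-6/(9 - 2*(-7)) - 1*1)**2 = (-6/(9 + 14) - 1)**2 = (-6/23 - 1)**2 = (-29/23)**2 = 841/529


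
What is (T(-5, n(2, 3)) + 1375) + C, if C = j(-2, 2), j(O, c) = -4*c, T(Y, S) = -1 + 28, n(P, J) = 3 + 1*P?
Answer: 1394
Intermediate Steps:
n(P, J) = 3 + P
T(Y, S) = 27
C = -8 (C = -4*2 = -8)
(T(-5, n(2, 3)) + 1375) + C = (27 + 1375) - 8 = 1402 - 8 = 1394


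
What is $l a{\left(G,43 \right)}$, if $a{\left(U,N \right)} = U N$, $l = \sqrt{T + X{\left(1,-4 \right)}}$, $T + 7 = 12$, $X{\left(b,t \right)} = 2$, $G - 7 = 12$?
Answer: $817 \sqrt{7} \approx 2161.6$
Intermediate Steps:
$G = 19$ ($G = 7 + 12 = 19$)
$T = 5$ ($T = -7 + 12 = 5$)
$l = \sqrt{7}$ ($l = \sqrt{5 + 2} = \sqrt{7} \approx 2.6458$)
$a{\left(U,N \right)} = N U$
$l a{\left(G,43 \right)} = \sqrt{7} \cdot 43 \cdot 19 = \sqrt{7} \cdot 817 = 817 \sqrt{7}$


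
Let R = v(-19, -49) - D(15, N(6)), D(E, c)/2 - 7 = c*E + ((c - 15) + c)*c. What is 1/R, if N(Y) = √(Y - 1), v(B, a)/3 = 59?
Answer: 1/143 ≈ 0.0069930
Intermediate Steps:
v(B, a) = 177 (v(B, a) = 3*59 = 177)
N(Y) = √(-1 + Y)
D(E, c) = 14 + 2*E*c + 2*c*(-15 + 2*c) (D(E, c) = 14 + 2*(c*E + ((c - 15) + c)*c) = 14 + 2*(E*c + ((-15 + c) + c)*c) = 14 + 2*(E*c + (-15 + 2*c)*c) = 14 + 2*(E*c + c*(-15 + 2*c)) = 14 + (2*E*c + 2*c*(-15 + 2*c)) = 14 + 2*E*c + 2*c*(-15 + 2*c))
R = 143 (R = 177 - (14 - 30*√(-1 + 6) + 4*(√(-1 + 6))² + 2*15*√(-1 + 6)) = 177 - (14 - 30*√5 + 4*(√5)² + 2*15*√5) = 177 - (14 - 30*√5 + 4*5 + 30*√5) = 177 - (14 - 30*√5 + 20 + 30*√5) = 177 - 1*34 = 177 - 34 = 143)
1/R = 1/143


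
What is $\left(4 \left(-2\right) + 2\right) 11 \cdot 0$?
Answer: $0$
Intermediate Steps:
$\left(4 \left(-2\right) + 2\right) 11 \cdot 0 = \left(-8 + 2\right) 11 \cdot 0 = \left(-6\right) 11 \cdot 0 = \left(-66\right) 0 = 0$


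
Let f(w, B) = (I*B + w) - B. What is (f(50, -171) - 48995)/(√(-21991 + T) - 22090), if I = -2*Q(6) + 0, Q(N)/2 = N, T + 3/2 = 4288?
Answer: 1973520600/975971609 + 44670*I*√70818/975971609 ≈ 2.0221 + 0.01218*I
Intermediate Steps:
T = 8573/2 (T = -3/2 + 4288 = 8573/2 ≈ 4286.5)
Q(N) = 2*N
I = -24 (I = -4*6 + 0 = -2*12 + 0 = -24 + 0 = -24)
f(w, B) = w - 25*B (f(w, B) = (-24*B + w) - B = (w - 24*B) - B = w - 25*B)
(f(50, -171) - 48995)/(√(-21991 + T) - 22090) = ((50 - 25*(-171)) - 48995)/(√(-21991 + 8573/2) - 22090) = ((50 + 4275) - 48995)/(√(-35409/2) - 22090) = (4325 - 48995)/(I*√70818/2 - 22090) = -44670/(-22090 + I*√70818/2)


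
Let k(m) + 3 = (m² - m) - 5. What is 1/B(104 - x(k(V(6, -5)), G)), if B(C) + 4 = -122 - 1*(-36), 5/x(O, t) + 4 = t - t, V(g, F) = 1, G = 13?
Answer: -1/90 ≈ -0.011111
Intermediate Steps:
k(m) = -8 + m² - m (k(m) = -3 + ((m² - m) - 5) = -3 + (-5 + m² - m) = -8 + m² - m)
x(O, t) = -5/4 (x(O, t) = 5/(-4 + (t - t)) = 5/(-4 + 0) = 5/(-4) = 5*(-¼) = -5/4)
B(C) = -90 (B(C) = -4 + (-122 - 1*(-36)) = -4 + (-122 + 36) = -4 - 86 = -90)
1/B(104 - x(k(V(6, -5)), G)) = 1/(-90) = -1/90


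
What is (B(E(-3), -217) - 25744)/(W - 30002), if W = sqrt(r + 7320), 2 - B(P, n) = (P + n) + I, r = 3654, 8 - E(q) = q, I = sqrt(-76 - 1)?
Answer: (25536 + I*sqrt(77))/(30002 - sqrt(10974)) ≈ 0.85413 + 0.0002935*I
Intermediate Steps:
I = I*sqrt(77) (I = sqrt(-77) = I*sqrt(77) ≈ 8.775*I)
E(q) = 8 - q
B(P, n) = 2 - P - n - I*sqrt(77) (B(P, n) = 2 - ((P + n) + I*sqrt(77)) = 2 - (P + n + I*sqrt(77)) = 2 + (-P - n - I*sqrt(77)) = 2 - P - n - I*sqrt(77))
W = sqrt(10974) (W = sqrt(3654 + 7320) = sqrt(10974) ≈ 104.76)
(B(E(-3), -217) - 25744)/(W - 30002) = ((2 - (8 - 1*(-3)) - 1*(-217) - I*sqrt(77)) - 25744)/(sqrt(10974) - 30002) = ((2 - (8 + 3) + 217 - I*sqrt(77)) - 25744)/(-30002 + sqrt(10974)) = ((2 - 1*11 + 217 - I*sqrt(77)) - 25744)/(-30002 + sqrt(10974)) = ((2 - 11 + 217 - I*sqrt(77)) - 25744)/(-30002 + sqrt(10974)) = ((208 - I*sqrt(77)) - 25744)/(-30002 + sqrt(10974)) = (-25536 - I*sqrt(77))/(-30002 + sqrt(10974))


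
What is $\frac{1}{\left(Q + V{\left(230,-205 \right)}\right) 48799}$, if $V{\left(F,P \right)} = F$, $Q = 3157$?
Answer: $\frac{1}{165282213} \approx 6.0503 \cdot 10^{-9}$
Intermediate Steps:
$\frac{1}{\left(Q + V{\left(230,-205 \right)}\right) 48799} = \frac{1}{\left(3157 + 230\right) 48799} = \frac{1}{3387} \cdot \frac{1}{48799} = \frac{1}{165282213}$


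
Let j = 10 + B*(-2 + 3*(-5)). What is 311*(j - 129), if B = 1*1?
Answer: -42296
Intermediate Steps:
B = 1
j = -7 (j = 10 + 1*(-2 + 3*(-5)) = 10 + 1*(-2 - 15) = 10 + 1*(-17) = 10 - 17 = -7)
311*(j - 129) = 311*(-7 - 129) = 311*(-136) = -42296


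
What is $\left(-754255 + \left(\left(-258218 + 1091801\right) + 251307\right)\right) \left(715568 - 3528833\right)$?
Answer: $-930163873275$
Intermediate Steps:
$\left(-754255 + \left(\left(-258218 + 1091801\right) + 251307\right)\right) \left(715568 - 3528833\right) = \left(-754255 + \left(833583 + 251307\right)\right) \left(-2813265\right) = \left(-754255 + 1084890\right) \left(-2813265\right) = 330635 \left(-2813265\right) = -930163873275$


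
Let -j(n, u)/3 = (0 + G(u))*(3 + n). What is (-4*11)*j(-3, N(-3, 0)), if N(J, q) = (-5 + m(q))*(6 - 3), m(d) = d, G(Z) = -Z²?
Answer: 0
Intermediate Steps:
N(J, q) = -15 + 3*q (N(J, q) = (-5 + q)*(6 - 3) = (-5 + q)*3 = -15 + 3*q)
j(n, u) = 3*u²*(3 + n) (j(n, u) = -3*(0 - u²)*(3 + n) = -3*(-u²)*(3 + n) = -(-3)*u²*(3 + n) = 3*u²*(3 + n))
(-4*11)*j(-3, N(-3, 0)) = (-4*11)*(3*(-15 + 3*0)²*(3 - 3)) = -132*(-15 + 0)²*0 = -132*(-15)²*0 = -132*225*0 = -44*0 = 0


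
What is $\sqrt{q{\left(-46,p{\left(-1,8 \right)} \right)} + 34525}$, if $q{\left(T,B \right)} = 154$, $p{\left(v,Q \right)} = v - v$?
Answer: $\sqrt{34679} \approx 186.22$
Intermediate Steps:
$p{\left(v,Q \right)} = 0$
$\sqrt{q{\left(-46,p{\left(-1,8 \right)} \right)} + 34525} = \sqrt{154 + 34525} = \sqrt{34679}$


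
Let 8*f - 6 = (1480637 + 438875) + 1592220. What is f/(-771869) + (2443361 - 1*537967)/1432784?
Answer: 420884654531/552960776648 ≈ 0.76115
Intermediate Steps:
f = 1755869/4 (f = ¾ + ((1480637 + 438875) + 1592220)/8 = ¾ + (1919512 + 1592220)/8 = ¾ + (⅛)*3511732 = ¾ + 877933/2 = 1755869/4 ≈ 4.3897e+5)
f/(-771869) + (2443361 - 1*537967)/1432784 = (1755869/4)/(-771869) + (2443361 - 1*537967)/1432784 = (1755869/4)*(-1/771869) + (2443361 - 537967)*(1/1432784) = -1755869/3087476 + 1905394*(1/1432784) = -1755869/3087476 + 952697/716392 = 420884654531/552960776648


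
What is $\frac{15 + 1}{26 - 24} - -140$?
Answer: $148$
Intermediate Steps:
$\frac{15 + 1}{26 - 24} - -140 = \frac{16}{2} + 140 = 16 \cdot \frac{1}{2} + 140 = 8 + 140 = 148$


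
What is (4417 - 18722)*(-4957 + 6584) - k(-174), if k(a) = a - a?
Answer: -23274235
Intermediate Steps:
k(a) = 0
(4417 - 18722)*(-4957 + 6584) - k(-174) = (4417 - 18722)*(-4957 + 6584) - 1*0 = -14305*1627 + 0 = -23274235 + 0 = -23274235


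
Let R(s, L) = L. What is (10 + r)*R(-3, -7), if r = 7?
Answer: -119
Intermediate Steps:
(10 + r)*R(-3, -7) = (10 + 7)*(-7) = 17*(-7) = -119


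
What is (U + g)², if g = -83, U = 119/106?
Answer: 75325041/11236 ≈ 6703.9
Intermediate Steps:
U = 119/106 (U = 119*(1/106) = 119/106 ≈ 1.1226)
(U + g)² = (119/106 - 83)² = (-8679/106)² = 75325041/11236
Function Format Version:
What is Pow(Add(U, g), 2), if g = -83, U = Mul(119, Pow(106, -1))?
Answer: Rational(75325041, 11236) ≈ 6703.9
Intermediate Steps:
U = Rational(119, 106) (U = Mul(119, Rational(1, 106)) = Rational(119, 106) ≈ 1.1226)
Pow(Add(U, g), 2) = Pow(Add(Rational(119, 106), -83), 2) = Pow(Rational(-8679, 106), 2) = Rational(75325041, 11236)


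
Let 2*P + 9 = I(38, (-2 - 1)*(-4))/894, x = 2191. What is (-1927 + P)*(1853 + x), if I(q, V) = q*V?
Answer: -1163683242/149 ≈ -7.8100e+6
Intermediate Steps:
I(q, V) = V*q
P = -1265/298 (P = -9/2 + ((((-2 - 1)*(-4))*38)/894)/2 = -9/2 + ((-3*(-4)*38)*(1/894))/2 = -9/2 + ((12*38)*(1/894))/2 = -9/2 + (456*(1/894))/2 = -9/2 + (1/2)*(76/149) = -9/2 + 38/149 = -1265/298 ≈ -4.2450)
(-1927 + P)*(1853 + x) = (-1927 - 1265/298)*(1853 + 2191) = -575511/298*4044 = -1163683242/149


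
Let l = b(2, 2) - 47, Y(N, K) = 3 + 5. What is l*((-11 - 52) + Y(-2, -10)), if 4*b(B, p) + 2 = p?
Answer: 2585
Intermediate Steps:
b(B, p) = -½ + p/4
Y(N, K) = 8
l = -47 (l = (-½ + (¼)*2) - 47 = (-½ + ½) - 47 = 0 - 47 = -47)
l*((-11 - 52) + Y(-2, -10)) = -47*((-11 - 52) + 8) = -47*(-63 + 8) = -47*(-55) = 2585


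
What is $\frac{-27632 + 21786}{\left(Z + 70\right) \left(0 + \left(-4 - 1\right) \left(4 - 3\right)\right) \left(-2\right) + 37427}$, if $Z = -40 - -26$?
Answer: $- \frac{5846}{37987} \approx -0.15389$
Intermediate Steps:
$Z = -14$ ($Z = -40 + 26 = -14$)
$\frac{-27632 + 21786}{\left(Z + 70\right) \left(0 + \left(-4 - 1\right) \left(4 - 3\right)\right) \left(-2\right) + 37427} = \frac{-27632 + 21786}{\left(-14 + 70\right) \left(0 + \left(-4 - 1\right) \left(4 - 3\right)\right) \left(-2\right) + 37427} = - \frac{5846}{56 \left(0 - 5\right) \left(-2\right) + 37427} = - \frac{5846}{56 \left(\left(-5\right) \left(-2\right)\right) + 37427} = - \frac{5846}{56 \cdot 10 + 37427} = - \frac{5846}{560 + 37427} = - \frac{5846}{37987}$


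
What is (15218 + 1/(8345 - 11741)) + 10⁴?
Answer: 85640327/3396 ≈ 25218.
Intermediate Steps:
(15218 + 1/(8345 - 11741)) + 10⁴ = (15218 + 1/(-3396)) + 10000 = (15218 - 1/3396) + 10000 = 51680327/3396 + 10000 = 85640327/3396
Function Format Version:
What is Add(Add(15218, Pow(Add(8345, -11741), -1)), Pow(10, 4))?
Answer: Rational(85640327, 3396) ≈ 25218.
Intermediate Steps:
Add(Add(15218, Pow(Add(8345, -11741), -1)), Pow(10, 4)) = Add(Add(15218, Pow(-3396, -1)), 10000) = Add(Add(15218, Rational(-1, 3396)), 10000) = Add(Rational(51680327, 3396), 10000) = Rational(85640327, 3396)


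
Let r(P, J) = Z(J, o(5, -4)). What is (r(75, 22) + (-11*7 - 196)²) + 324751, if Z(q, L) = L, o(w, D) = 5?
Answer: 399285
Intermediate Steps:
r(P, J) = 5
(r(75, 22) + (-11*7 - 196)²) + 324751 = (5 + (-11*7 - 196)²) + 324751 = (5 + (-77 - 196)²) + 324751 = (5 + (-273)²) + 324751 = (5 + 74529) + 324751 = 74534 + 324751 = 399285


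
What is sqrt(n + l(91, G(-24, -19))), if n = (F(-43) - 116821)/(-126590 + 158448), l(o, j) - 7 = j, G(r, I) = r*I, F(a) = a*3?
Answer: 2*sqrt(29136737427)/15929 ≈ 21.432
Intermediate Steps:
F(a) = 3*a
G(r, I) = I*r
l(o, j) = 7 + j
n = -58475/15929 (n = (3*(-43) - 116821)/(-126590 + 158448) = (-129 - 116821)/31858 = -116950*1/31858 = -58475/15929 ≈ -3.6710)
sqrt(n + l(91, G(-24, -19))) = sqrt(-58475/15929 + (7 - 19*(-24))) = sqrt(-58475/15929 + (7 + 456)) = sqrt(-58475/15929 + 463) = sqrt(7316652/15929) = 2*sqrt(29136737427)/15929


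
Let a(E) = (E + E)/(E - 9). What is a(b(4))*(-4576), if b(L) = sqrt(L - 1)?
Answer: 352 + 1056*sqrt(3) ≈ 2181.0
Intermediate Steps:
b(L) = sqrt(-1 + L)
a(E) = 2*E/(-9 + E) (a(E) = (2*E)/(-9 + E) = 2*E/(-9 + E))
a(b(4))*(-4576) = (2*sqrt(-1 + 4)/(-9 + sqrt(-1 + 4)))*(-4576) = (2*sqrt(3)/(-9 + sqrt(3)))*(-4576) = -9152*sqrt(3)/(-9 + sqrt(3))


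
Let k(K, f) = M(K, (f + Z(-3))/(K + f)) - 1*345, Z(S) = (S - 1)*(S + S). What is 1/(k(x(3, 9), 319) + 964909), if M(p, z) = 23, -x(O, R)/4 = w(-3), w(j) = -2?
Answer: 1/964587 ≈ 1.0367e-6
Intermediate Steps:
Z(S) = 2*S*(-1 + S) (Z(S) = (-1 + S)*(2*S) = 2*S*(-1 + S))
x(O, R) = 8 (x(O, R) = -4*(-2) = 8)
k(K, f) = -322 (k(K, f) = 23 - 1*345 = 23 - 345 = -322)
1/(k(x(3, 9), 319) + 964909) = 1/(-322 + 964909) = 1/964587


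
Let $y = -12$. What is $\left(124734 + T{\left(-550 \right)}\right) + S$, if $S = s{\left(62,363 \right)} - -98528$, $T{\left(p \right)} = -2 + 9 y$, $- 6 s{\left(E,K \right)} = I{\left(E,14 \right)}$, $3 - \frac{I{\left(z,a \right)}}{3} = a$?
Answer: $\frac{446315}{2} \approx 2.2316 \cdot 10^{5}$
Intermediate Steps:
$I{\left(z,a \right)} = 9 - 3 a$
$s{\left(E,K \right)} = \frac{11}{2}$ ($s{\left(E,K \right)} = - \frac{9 - 42}{6} = \left(- \frac{1}{6}\right) \left(-33\right) = \frac{11}{2}$)
$T{\left(p \right)} = -110$ ($T{\left(p \right)} = -2 + 9 \left(-12\right) = -2 - 108 = -110$)
$S = \frac{197067}{2}$ ($S = \frac{11}{2} - -98528 = \frac{11}{2} + 98528 = \frac{197067}{2} \approx 98534.0$)
$\left(124734 + T{\left(-550 \right)}\right) + S = \left(124734 - 110\right) + \frac{197067}{2} = 124624 + \frac{197067}{2} = \frac{446315}{2}$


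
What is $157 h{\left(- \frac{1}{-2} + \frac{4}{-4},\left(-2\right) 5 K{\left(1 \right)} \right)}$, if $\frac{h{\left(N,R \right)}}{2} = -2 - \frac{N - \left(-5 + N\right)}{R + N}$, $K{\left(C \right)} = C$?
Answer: $- \frac{10048}{21} \approx -478.48$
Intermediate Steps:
$h{\left(N,R \right)} = -4 - \frac{10}{N + R}$ ($h{\left(N,R \right)} = 2 \left(-2 - \frac{N - \left(-5 + N\right)}{R + N}\right) = 2 \left(-2 - \frac{5}{N + R}\right) = -4 - \frac{10}{N + R}$)
$157 h{\left(- \frac{1}{-2} + \frac{4}{-4},\left(-2\right) 5 K{\left(1 \right)} \right)} = 157 \frac{2 \left(-5 - 2 \left(- \frac{1}{-2} + \frac{4}{-4}\right) - 2 \left(-2\right) 5 \cdot 1\right)}{\left(- \frac{1}{-2} + \frac{4}{-4}\right) + \left(-2\right) 5 \cdot 1} = 157 \frac{2 \left(-5 - 2 \left(\left(-1\right) \left(- \frac{1}{2}\right) + 4 \left(- \frac{1}{4}\right)\right) - 2 \left(\left(-10\right) 1\right)\right)}{\left(\left(-1\right) \left(- \frac{1}{2}\right) + 4 \left(- \frac{1}{4}\right)\right) - 10} = 157 \frac{2 \left(-5 - 2 \left(\frac{1}{2} - 1\right) - -20\right)}{\left(\frac{1}{2} - 1\right) - 10} = 157 \frac{2 \left(-5 - -1 + 20\right)}{- \frac{1}{2} - 10} = 157 \frac{2 \left(-5 + 1 + 20\right)}{- \frac{21}{2}} = 157 \cdot 2 \left(- \frac{2}{21}\right) 16 = 157 \left(- \frac{64}{21}\right) = - \frac{10048}{21}$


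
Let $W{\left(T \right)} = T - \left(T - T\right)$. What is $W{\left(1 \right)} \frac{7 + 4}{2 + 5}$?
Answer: $\frac{11}{7} \approx 1.5714$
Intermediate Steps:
$W{\left(T \right)} = T$ ($W{\left(T \right)} = T - 0 = T + 0 = T$)
$W{\left(1 \right)} \frac{7 + 4}{2 + 5} = 1 \frac{7 + 4}{2 + 5} = 1 \cdot \frac{11}{7} = \frac{11}{7}$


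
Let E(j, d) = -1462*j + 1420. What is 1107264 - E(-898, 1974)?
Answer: -207032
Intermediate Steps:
E(j, d) = 1420 - 1462*j
1107264 - E(-898, 1974) = 1107264 - (1420 - 1462*(-898)) = 1107264 - (1420 + 1312876) = 1107264 - 1*1314296 = 1107264 - 1314296 = -207032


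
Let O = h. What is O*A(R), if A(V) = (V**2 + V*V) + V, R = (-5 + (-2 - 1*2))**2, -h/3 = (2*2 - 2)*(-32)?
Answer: 2534976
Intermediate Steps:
h = 192 (h = -3*(2*2 - 2)*(-32) = -3*(4 - 2)*(-32) = -6*(-32) = -3*(-64) = 192)
R = 81 (R = (-5 + (-2 - 2))**2 = (-5 - 4)**2 = (-9)**2 = 81)
O = 192
A(V) = V + 2*V**2 (A(V) = (V**2 + V**2) + V = 2*V**2 + V = V + 2*V**2)
O*A(R) = 192*(81*(1 + 2*81)) = 192*(81*(1 + 162)) = 192*(81*163) = 192*13203 = 2534976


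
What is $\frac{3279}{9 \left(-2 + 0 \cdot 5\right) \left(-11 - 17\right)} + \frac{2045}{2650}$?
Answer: $\frac{324001}{44520} \approx 7.2776$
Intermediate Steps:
$\frac{3279}{9 \left(-2 + 0 \cdot 5\right) \left(-11 - 17\right)} + \frac{2045}{2650} = \frac{3279}{9 \left(-2 + 0\right) \left(-28\right)} + 2045 \cdot \frac{1}{2650} = \frac{3279}{9 \left(-2\right) \left(-28\right)} + \frac{409}{530} = \frac{3279}{\left(-18\right) \left(-28\right)} + \frac{409}{530} = \frac{3279}{504} + \frac{409}{530} = 3279 \cdot \frac{1}{504} + \frac{409}{530} = \frac{1093}{168} + \frac{409}{530} = \frac{324001}{44520}$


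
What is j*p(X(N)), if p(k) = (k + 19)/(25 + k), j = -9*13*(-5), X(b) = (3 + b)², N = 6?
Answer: 29250/53 ≈ 551.89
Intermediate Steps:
j = 585 (j = -117*(-5) = 585)
p(k) = (19 + k)/(25 + k)
j*p(X(N)) = 585*((19 + (3 + 6)²)/(25 + (3 + 6)²)) = 585*((19 + 9²)/(25 + 9²)) = 585*((19 + 81)/(25 + 81)) = 585*(100/106) = 585*((1/106)*100) = 585*(50/53) = 29250/53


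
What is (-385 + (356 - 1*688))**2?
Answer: 514089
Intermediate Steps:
(-385 + (356 - 1*688))**2 = (-385 + (356 - 688))**2 = (-385 - 332)**2 = (-717)**2 = 514089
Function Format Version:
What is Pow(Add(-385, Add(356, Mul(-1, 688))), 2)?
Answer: 514089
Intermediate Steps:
Pow(Add(-385, Add(356, Mul(-1, 688))), 2) = Pow(Add(-385, Add(356, -688)), 2) = Pow(Add(-385, -332), 2) = Pow(-717, 2) = 514089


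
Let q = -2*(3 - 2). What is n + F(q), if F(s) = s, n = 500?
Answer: 498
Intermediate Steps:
q = -2 (q = -2*1 = -2)
n + F(q) = 500 - 2 = 498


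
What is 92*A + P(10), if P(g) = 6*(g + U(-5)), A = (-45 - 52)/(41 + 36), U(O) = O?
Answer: -6614/77 ≈ -85.896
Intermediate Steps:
A = -97/77 ≈ -1.2597
P(g) = -30 + 6*g (P(g) = 6*(g - 5) = 6*(-5 + g) = -30 + 6*g)
92*A + P(10) = 92*(-97/77) + (-30 + 6*10) = -8924/77 + (-30 + 60) = -8924/77 + 30 = -6614/77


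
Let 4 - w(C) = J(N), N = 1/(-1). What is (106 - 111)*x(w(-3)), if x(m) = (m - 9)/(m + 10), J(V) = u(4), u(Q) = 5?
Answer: 50/9 ≈ 5.5556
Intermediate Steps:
N = -1
J(V) = 5
w(C) = -1 (w(C) = 4 - 1*5 = 4 - 5 = -1)
x(m) = (-9 + m)/(10 + m)
(106 - 111)*x(w(-3)) = (106 - 111)*((-9 - 1)/(10 - 1)) = -5*(-10)/9 = -5*(-10/9) = 50/9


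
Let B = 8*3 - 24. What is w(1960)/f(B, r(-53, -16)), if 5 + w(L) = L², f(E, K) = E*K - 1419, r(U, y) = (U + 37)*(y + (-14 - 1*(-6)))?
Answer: -3841595/1419 ≈ -2707.3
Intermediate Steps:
r(U, y) = (-8 + y)*(37 + U) (r(U, y) = (37 + U)*(y + (-14 + 6)) = (37 + U)*(y - 8) = (37 + U)*(-8 + y) = (-8 + y)*(37 + U))
B = 0 (B = 24 - 24 = 0)
f(E, K) = -1419 + E*K
w(L) = -5 + L²
w(1960)/f(B, r(-53, -16)) = (-5 + 1960²)/(-1419 + 0*(-296 - 8*(-53) + 37*(-16) - 53*(-16))) = (-5 + 3841600)/(-1419 + 0*(-296 + 424 - 592 + 848)) = 3841595/(-1419 + 0*384) = 3841595/(-1419 + 0) = 3841595/(-1419) = 3841595*(-1/1419) = -3841595/1419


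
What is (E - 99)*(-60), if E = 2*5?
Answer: 5340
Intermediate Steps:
E = 10
(E - 99)*(-60) = (10 - 99)*(-60) = -89*(-60) = 5340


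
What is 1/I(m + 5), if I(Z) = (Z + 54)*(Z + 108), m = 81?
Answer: 1/27160 ≈ 3.6819e-5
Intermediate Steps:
I(Z) = (54 + Z)*(108 + Z)
1/I(m + 5) = 1/(5832 + (81 + 5)² + 162*(81 + 5)) = 1/(5832 + 86² + 162*86) = 1/(5832 + 7396 + 13932) = 1/27160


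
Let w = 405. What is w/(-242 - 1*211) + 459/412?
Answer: 13689/62212 ≈ 0.22004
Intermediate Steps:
w/(-242 - 1*211) + 459/412 = 405/(-242 - 1*211) + 459/412 = 405/(-242 - 211) + 459*(1/412) = 405/(-453) + 459/412 = 405*(-1/453) + 459/412 = -135/151 + 459/412 = 13689/62212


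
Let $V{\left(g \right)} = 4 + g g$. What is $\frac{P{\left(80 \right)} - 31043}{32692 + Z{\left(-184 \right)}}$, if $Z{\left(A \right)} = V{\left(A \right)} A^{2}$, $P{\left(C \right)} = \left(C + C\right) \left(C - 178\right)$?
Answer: $- \frac{46723}{1146396852} \approx -4.0756 \cdot 10^{-5}$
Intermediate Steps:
$P{\left(C \right)} = 2 C \left(-178 + C\right)$
$V{\left(g \right)} = 4 + g^{2}$
$Z{\left(A \right)} = A^{2} \left(4 + A^{2}\right)$ ($Z{\left(A \right)} = \left(4 + A^{2}\right) A^{2} = A^{2} \left(4 + A^{2}\right)$)
$\frac{P{\left(80 \right)} - 31043}{32692 + Z{\left(-184 \right)}} = \frac{2 \cdot 80 \left(-178 + 80\right) - 31043}{32692 + \left(-184\right)^{2} \left(4 + \left(-184\right)^{2}\right)} = \frac{2 \cdot 80 \left(-98\right) - 31043}{32692 + 33856 \left(4 + 33856\right)} = \frac{-15680 - 31043}{32692 + 33856 \cdot 33860} = - \frac{46723}{32692 + 1146364160} = - \frac{46723}{1146396852}$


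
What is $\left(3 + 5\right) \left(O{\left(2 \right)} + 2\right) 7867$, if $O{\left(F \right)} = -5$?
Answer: $-188808$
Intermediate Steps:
$\left(3 + 5\right) \left(O{\left(2 \right)} + 2\right) 7867 = \left(3 + 5\right) \left(-5 + 2\right) 7867 = 8 \left(-3\right) 7867 = \left(-24\right) 7867 = -188808$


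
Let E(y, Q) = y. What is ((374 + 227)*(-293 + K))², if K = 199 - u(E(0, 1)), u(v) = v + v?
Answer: 3191572036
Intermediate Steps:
u(v) = 2*v
K = 199 (K = 199 - 2*0 = 199 - 1*0 = 199 + 0 = 199)
((374 + 227)*(-293 + K))² = ((374 + 227)*(-293 + 199))² = (601*(-94))² = (-56494)² = 3191572036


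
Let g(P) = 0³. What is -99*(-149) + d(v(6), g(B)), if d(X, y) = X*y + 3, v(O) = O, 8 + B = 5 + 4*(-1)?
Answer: 14754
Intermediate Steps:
B = -7 (B = -8 + (5 + 4*(-1)) = -8 + (5 - 4) = -8 + 1 = -7)
g(P) = 0
d(X, y) = 3 + X*y
-99*(-149) + d(v(6), g(B)) = -99*(-149) + (3 + 6*0) = 14751 + (3 + 0) = 14751 + 3 = 14754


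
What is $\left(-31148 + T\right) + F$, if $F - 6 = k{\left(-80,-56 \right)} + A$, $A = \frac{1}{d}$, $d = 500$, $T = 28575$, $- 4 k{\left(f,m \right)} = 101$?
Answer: $- \frac{324031}{125} \approx -2592.2$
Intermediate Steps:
$k{\left(f,m \right)} = - \frac{101}{4}$ ($k{\left(f,m \right)} = \left(- \frac{1}{4}\right) 101 = - \frac{101}{4}$)
$A = \frac{1}{500} \approx 0.002$
$F = - \frac{2406}{125}$ ($F = 6 + \left(- \frac{101}{4} + \frac{1}{500}\right) = 6 - \frac{3156}{125} = - \frac{2406}{125} \approx -19.248$)
$\left(-31148 + T\right) + F = \left(-31148 + 28575\right) - \frac{2406}{125} = -2573 - \frac{2406}{125} = - \frac{324031}{125}$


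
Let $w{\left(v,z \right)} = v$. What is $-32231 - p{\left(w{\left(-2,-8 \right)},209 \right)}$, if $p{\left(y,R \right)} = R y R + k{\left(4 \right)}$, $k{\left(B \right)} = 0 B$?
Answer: $55131$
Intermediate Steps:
$k{\left(B \right)} = 0$
$p{\left(y,R \right)} = y R^{2}$ ($p{\left(y,R \right)} = R y R + 0 = y R^{2} + 0 = y R^{2}$)
$-32231 - p{\left(w{\left(-2,-8 \right)},209 \right)} = -32231 - - 2 \cdot 209^{2} = -32231 - \left(-2\right) 43681 = -32231 - -87362 = -32231 + 87362 = 55131$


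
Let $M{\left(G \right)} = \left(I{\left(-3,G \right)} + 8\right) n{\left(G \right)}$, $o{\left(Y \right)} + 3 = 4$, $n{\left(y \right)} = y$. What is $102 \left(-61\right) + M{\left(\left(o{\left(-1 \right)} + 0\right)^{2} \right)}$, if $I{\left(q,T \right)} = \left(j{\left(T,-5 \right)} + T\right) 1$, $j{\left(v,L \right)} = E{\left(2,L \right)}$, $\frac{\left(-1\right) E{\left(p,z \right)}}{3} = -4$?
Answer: $-6201$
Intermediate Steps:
$E{\left(p,z \right)} = 12$ ($E{\left(p,z \right)} = \left(-3\right) \left(-4\right) = 12$)
$j{\left(v,L \right)} = 12$
$o{\left(Y \right)} = 1$ ($o{\left(Y \right)} = -3 + 4 = 1$)
$I{\left(q,T \right)} = 12 + T$ ($I{\left(q,T \right)} = \left(12 + T\right) 1 = 12 + T$)
$M{\left(G \right)} = G \left(20 + G\right)$ ($M{\left(G \right)} = \left(\left(12 + G\right) + 8\right) G = \left(20 + G\right) G = G \left(20 + G\right)$)
$102 \left(-61\right) + M{\left(\left(o{\left(-1 \right)} + 0\right)^{2} \right)} = 102 \left(-61\right) + \left(1 + 0\right)^{2} \left(20 + \left(1 + 0\right)^{2}\right) = -6222 + 1^{2} \left(20 + 1^{2}\right) = -6222 + 1 \left(20 + 1\right) = -6222 + 1 \cdot 21 = -6222 + 21 = -6201$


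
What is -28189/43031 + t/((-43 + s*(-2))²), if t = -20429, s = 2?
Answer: -941349800/95055479 ≈ -9.9032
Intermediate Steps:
-28189/43031 + t/((-43 + s*(-2))²) = -28189/43031 - 20429/(-43 + 2*(-2))² = -28189*1/43031 - 20429/(-43 - 4)² = -28189/43031 - 20429/((-47)²) = -28189/43031 - 20429/2209 = -941349800/95055479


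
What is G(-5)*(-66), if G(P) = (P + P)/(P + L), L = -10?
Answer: -44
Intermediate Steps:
G(P) = 2*P/(-10 + P) (G(P) = (P + P)/(P - 10) = (2*P)/(-10 + P) = 2*P/(-10 + P))
G(-5)*(-66) = (2*(-5)/(-10 - 5))*(-66) = (2*(-5)/(-15))*(-66) = (2*(-5)*(-1/15))*(-66) = (⅔)*(-66) = -44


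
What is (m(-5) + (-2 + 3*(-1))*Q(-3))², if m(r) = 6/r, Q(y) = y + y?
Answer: 20736/25 ≈ 829.44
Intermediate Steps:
Q(y) = 2*y
(m(-5) + (-2 + 3*(-1))*Q(-3))² = (6/(-5) + (-2 + 3*(-1))*(2*(-3)))² = (6*(-⅕) + (-2 - 3)*(-6))² = (-6/5 - 5*(-6))² = (-6/5 + 30)² = (144/5)² = 20736/25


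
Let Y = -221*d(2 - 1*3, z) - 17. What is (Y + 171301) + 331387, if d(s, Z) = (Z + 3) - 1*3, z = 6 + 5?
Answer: 500240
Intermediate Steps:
z = 11
d(s, Z) = Z (d(s, Z) = (3 + Z) - 3 = Z)
Y = -2448 (Y = -221*11 - 17 = -2431 - 17 = -2448)
(Y + 171301) + 331387 = (-2448 + 171301) + 331387 = 168853 + 331387 = 500240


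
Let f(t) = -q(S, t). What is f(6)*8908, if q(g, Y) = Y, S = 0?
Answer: -53448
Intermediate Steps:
f(t) = -t
f(6)*8908 = -1*6*8908 = -6*8908 = -53448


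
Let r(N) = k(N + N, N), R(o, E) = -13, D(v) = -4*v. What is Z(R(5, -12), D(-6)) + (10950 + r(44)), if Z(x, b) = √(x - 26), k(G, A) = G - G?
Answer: 10950 + I*√39 ≈ 10950.0 + 6.245*I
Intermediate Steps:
k(G, A) = 0
r(N) = 0
Z(x, b) = √(-26 + x)
Z(R(5, -12), D(-6)) + (10950 + r(44)) = √(-26 - 13) + (10950 + 0) = √(-39) + 10950 = I*√39 + 10950 = 10950 + I*√39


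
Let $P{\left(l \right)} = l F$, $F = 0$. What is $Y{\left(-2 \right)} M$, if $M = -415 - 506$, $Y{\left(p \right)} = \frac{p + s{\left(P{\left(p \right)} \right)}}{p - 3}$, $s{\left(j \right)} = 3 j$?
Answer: $- \frac{1842}{5} \approx -368.4$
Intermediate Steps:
$P{\left(l \right)} = 0$ ($P{\left(l \right)} = l 0 = 0$)
$Y{\left(p \right)} = \frac{p}{-3 + p}$ ($Y{\left(p \right)} = \frac{p + 3 \cdot 0}{p - 3} = \frac{p + 0}{-3 + p} = \frac{p}{-3 + p}$)
$M = -921$ ($M = -415 - 506 = -921$)
$Y{\left(-2 \right)} M = - \frac{2}{-3 - 2} \left(-921\right) = - \frac{2}{-5} \left(-921\right) = \left(-2\right) \left(- \frac{1}{5}\right) \left(-921\right) = \frac{2}{5} \left(-921\right) = - \frac{1842}{5}$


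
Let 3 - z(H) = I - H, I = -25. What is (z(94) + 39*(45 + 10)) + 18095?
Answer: 20362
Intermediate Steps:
z(H) = 28 + H (z(H) = 3 - (-25 - H) = 3 + (25 + H) = 28 + H)
(z(94) + 39*(45 + 10)) + 18095 = ((28 + 94) + 39*(45 + 10)) + 18095 = (122 + 39*55) + 18095 = (122 + 2145) + 18095 = 2267 + 18095 = 20362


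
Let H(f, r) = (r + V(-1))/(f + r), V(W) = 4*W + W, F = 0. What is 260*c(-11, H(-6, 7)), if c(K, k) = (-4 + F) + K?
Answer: -3900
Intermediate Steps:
V(W) = 5*W
H(f, r) = (-5 + r)/(f + r) (H(f, r) = (r + 5*(-1))/(f + r) = (r - 5)/(f + r) = (-5 + r)/(f + r))
c(K, k) = -4 + K (c(K, k) = (-4 + 0) + K = -4 + K)
260*c(-11, H(-6, 7)) = 260*(-4 - 11) = 260*(-15) = -3900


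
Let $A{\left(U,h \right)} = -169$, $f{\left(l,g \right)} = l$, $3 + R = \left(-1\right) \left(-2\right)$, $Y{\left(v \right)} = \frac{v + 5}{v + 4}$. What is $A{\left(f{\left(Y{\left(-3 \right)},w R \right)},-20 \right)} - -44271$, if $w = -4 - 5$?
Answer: $44102$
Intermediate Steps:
$w = -9$ ($w = -4 - 5 = -9$)
$Y{\left(v \right)} = \frac{5 + v}{4 + v}$
$R = -1$ ($R = -3 - -2 = -3 + 2 = -1$)
$A{\left(f{\left(Y{\left(-3 \right)},w R \right)},-20 \right)} - -44271 = -169 - -44271 = -169 + 44271 = 44102$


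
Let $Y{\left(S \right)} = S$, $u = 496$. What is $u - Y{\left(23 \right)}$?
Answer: $473$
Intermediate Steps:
$u - Y{\left(23 \right)} = 496 - 23 = 473$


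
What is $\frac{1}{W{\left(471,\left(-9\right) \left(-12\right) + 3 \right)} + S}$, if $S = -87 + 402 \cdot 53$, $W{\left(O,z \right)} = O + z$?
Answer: $\frac{1}{21801} \approx 4.5869 \cdot 10^{-5}$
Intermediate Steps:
$S = 21219$ ($S = -87 + 21306 = 21219$)
$\frac{1}{W{\left(471,\left(-9\right) \left(-12\right) + 3 \right)} + S} = \frac{1}{\left(471 + \left(\left(-9\right) \left(-12\right) + 3\right)\right) + 21219} = \frac{1}{\left(471 + \left(108 + 3\right)\right) + 21219} = \frac{1}{\left(471 + 111\right) + 21219} = \frac{1}{582 + 21219} = \frac{1}{21801}$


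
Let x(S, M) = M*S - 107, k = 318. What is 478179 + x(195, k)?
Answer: 540082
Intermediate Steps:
x(S, M) = -107 + M*S
478179 + x(195, k) = 478179 + (-107 + 318*195) = 478179 + (-107 + 62010) = 478179 + 61903 = 540082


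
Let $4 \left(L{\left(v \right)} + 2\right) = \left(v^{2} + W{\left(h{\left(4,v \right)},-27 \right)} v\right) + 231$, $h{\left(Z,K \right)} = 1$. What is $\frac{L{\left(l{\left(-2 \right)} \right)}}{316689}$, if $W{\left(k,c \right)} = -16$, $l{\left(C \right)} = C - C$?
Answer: $\frac{223}{1266756} \approx 0.00017604$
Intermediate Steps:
$l{\left(C \right)} = 0$
$L{\left(v \right)} = \frac{223}{4} - 4 v + \frac{v^{2}}{4}$ ($L{\left(v \right)} = -2 + \frac{\left(v^{2} - 16 v\right) + 231}{4} = -2 + \frac{231 + v^{2} - 16 v}{4} = -2 + \left(\frac{231}{4} - 4 v + \frac{v^{2}}{4}\right) = \frac{223}{4} - 4 v + \frac{v^{2}}{4}$)
$\frac{L{\left(l{\left(-2 \right)} \right)}}{316689} = \frac{\frac{223}{4} - 0 + \frac{0^{2}}{4}}{316689} = \left(\frac{223}{4} + 0 + \frac{1}{4} \cdot 0\right) \frac{1}{316689} = \left(\frac{223}{4} + 0 + 0\right) \frac{1}{316689} = \frac{223}{4} \cdot \frac{1}{316689} = \frac{223}{1266756}$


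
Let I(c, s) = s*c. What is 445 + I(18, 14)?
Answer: 697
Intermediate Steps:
I(c, s) = c*s
445 + I(18, 14) = 445 + 18*14 = 445 + 252 = 697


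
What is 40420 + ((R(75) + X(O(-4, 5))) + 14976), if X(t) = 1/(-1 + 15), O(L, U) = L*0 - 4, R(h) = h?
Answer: 776595/14 ≈ 55471.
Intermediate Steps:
O(L, U) = -4 (O(L, U) = 0 - 4 = -4)
X(t) = 1/14
40420 + ((R(75) + X(O(-4, 5))) + 14976) = 40420 + ((75 + 1/14) + 14976) = 40420 + (1051/14 + 14976) = 40420 + 210715/14 = 776595/14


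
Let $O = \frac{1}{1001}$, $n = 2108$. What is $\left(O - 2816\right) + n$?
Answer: $- \frac{708707}{1001} \approx -708.0$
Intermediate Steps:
$O = \frac{1}{1001} \approx 0.000999$
$\left(O - 2816\right) + n = \left(\frac{1}{1001} - 2816\right) + 2108 = - \frac{2818815}{1001} + 2108 = - \frac{708707}{1001}$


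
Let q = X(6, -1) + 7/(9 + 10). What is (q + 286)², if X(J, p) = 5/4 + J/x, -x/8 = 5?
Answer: 2983235161/36100 ≈ 82638.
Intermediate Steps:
x = -40 (x = -8*5 = -40)
X(J, p) = 5/4 - J/40 (X(J, p) = 5/4 + J/(-40) = 5*(¼) + J*(-1/40) = 5/4 - J/40)
q = 279/190 (q = (5/4 - 1/40*6) + 7/(9 + 10) = (5/4 - 3/20) + 7/19 = 11/10 + (1/19)*7 = 11/10 + 7/19 = 279/190 ≈ 1.4684)
(q + 286)² = (279/190 + 286)² = (54619/190)² = 2983235161/36100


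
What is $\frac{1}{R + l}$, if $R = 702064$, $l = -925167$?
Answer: $- \frac{1}{223103} \approx -4.4822 \cdot 10^{-6}$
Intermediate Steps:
$\frac{1}{R + l} = \frac{1}{702064 - 925167} = \frac{1}{-223103} = - \frac{1}{223103}$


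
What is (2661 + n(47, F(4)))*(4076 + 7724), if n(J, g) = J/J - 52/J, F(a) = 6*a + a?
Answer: 1475731600/47 ≈ 3.1399e+7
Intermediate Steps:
F(a) = 7*a
n(J, g) = 1 - 52/J
(2661 + n(47, F(4)))*(4076 + 7724) = (2661 + (-52 + 47)/47)*(4076 + 7724) = (2661 + (1/47)*(-5))*11800 = (2661 - 5/47)*11800 = (125062/47)*11800 = 1475731600/47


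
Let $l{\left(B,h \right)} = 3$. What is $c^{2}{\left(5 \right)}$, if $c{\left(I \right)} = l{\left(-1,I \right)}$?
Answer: $9$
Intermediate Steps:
$c{\left(I \right)} = 3$
$c^{2}{\left(5 \right)} = 3^{2} = 9$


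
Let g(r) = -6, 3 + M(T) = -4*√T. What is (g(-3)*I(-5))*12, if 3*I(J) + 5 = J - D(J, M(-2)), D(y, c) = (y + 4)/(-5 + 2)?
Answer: 248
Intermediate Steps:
M(T) = -3 - 4*√T
D(y, c) = -4/3 - y/3 (D(y, c) = (4 + y)/(-3) = (4 + y)*(-⅓) = -4/3 - y/3)
I(J) = -11/9 + 4*J/9 (I(J) = -5/3 + (J - (-4/3 - J/3))/3 = -5/3 + (J + (4/3 + J/3))/3 = -5/3 + (4/3 + 4*J/3)/3 = -5/3 + (4/9 + 4*J/9) = -11/9 + 4*J/9)
(g(-3)*I(-5))*12 = -6*(-11/9 + (4/9)*(-5))*12 = -6*(-11/9 - 20/9)*12 = -6*(-31/9)*12 = (62/3)*12 = 248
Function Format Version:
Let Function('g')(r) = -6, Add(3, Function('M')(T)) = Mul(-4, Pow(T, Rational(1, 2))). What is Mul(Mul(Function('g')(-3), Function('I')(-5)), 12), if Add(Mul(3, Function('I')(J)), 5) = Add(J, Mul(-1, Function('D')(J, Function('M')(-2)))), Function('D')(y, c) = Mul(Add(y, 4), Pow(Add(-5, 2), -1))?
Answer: 248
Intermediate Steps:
Function('M')(T) = Add(-3, Mul(-4, Pow(T, Rational(1, 2))))
Function('D')(y, c) = Add(Rational(-4, 3), Mul(Rational(-1, 3), y)) (Function('D')(y, c) = Mul(Add(4, y), Pow(-3, -1)) = Mul(Add(4, y), Rational(-1, 3)) = Add(Rational(-4, 3), Mul(Rational(-1, 3), y)))
Function('I')(J) = Add(Rational(-11, 9), Mul(Rational(4, 9), J)) (Function('I')(J) = Add(Rational(-5, 3), Mul(Rational(1, 3), Add(J, Mul(-1, Add(Rational(-4, 3), Mul(Rational(-1, 3), J)))))) = Add(Rational(-5, 3), Mul(Rational(1, 3), Add(J, Add(Rational(4, 3), Mul(Rational(1, 3), J))))) = Add(Rational(-5, 3), Mul(Rational(1, 3), Add(Rational(4, 3), Mul(Rational(4, 3), J)))) = Add(Rational(-5, 3), Add(Rational(4, 9), Mul(Rational(4, 9), J))) = Add(Rational(-11, 9), Mul(Rational(4, 9), J)))
Mul(Mul(Function('g')(-3), Function('I')(-5)), 12) = Mul(Mul(-6, Add(Rational(-11, 9), Mul(Rational(4, 9), -5))), 12) = Mul(Mul(-6, Add(Rational(-11, 9), Rational(-20, 9))), 12) = Mul(Mul(-6, Rational(-31, 9)), 12) = Mul(Rational(62, 3), 12) = 248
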